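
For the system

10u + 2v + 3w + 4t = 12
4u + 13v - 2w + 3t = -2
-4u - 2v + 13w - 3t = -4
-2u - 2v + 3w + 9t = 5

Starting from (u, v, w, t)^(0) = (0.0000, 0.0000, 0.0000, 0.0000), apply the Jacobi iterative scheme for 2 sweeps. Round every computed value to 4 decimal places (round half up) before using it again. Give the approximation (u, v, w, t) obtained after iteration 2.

Iteration 1:
  u = (12 - (2)·0.0000 - (3)·0.0000 - (4)·0.0000) / (10) = 1.2000
  v = (-2 - (4)·0.0000 - (-2)·0.0000 - (3)·0.0000) / (13) = -0.1538
  w = (-4 - (-4)·0.0000 - (-2)·0.0000 - (-3)·0.0000) / (13) = -0.3077
  t = (5 - (-2)·0.0000 - (-2)·0.0000 - (3)·0.0000) / (9) = 0.5556
Iteration 2:
  u = (12 - (2)·-0.1538 - (3)·-0.3077 - (4)·0.5556) / (10) = 1.1008
  v = (-2 - (4)·1.2000 - (-2)·-0.3077 - (3)·0.5556) / (13) = -0.6986
  w = (-4 - (-4)·1.2000 - (-2)·-0.1538 - (-3)·0.5556) / (13) = 0.1661
  t = (5 - (-2)·1.2000 - (-2)·-0.1538 - (3)·-0.3077) / (9) = 0.8906

(1.1008, -0.6986, 0.1661, 0.8906)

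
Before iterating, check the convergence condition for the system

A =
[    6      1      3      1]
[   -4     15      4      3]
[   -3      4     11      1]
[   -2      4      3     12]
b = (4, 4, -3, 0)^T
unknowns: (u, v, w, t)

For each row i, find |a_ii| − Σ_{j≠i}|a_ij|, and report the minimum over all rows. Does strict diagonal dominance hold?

row 1: |6| − (1+3+1) = 1
row 2: |15| − (4+4+3) = 4
row 3: |11| − (3+4+1) = 3
row 4: |12| − (2+4+3) = 3
minimum over rows = 1 → strictly diagonally dominant (convergence guaranteed)

1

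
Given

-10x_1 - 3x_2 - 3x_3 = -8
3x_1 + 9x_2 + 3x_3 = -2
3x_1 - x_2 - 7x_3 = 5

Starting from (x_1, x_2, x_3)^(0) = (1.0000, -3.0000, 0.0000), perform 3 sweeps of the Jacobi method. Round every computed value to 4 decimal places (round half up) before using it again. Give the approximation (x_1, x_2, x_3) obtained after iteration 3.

(1.0228, -0.5614, -0.1989)

Iteration 1:
  x_1 = (-8 - (-3)·-3.0000 - (-3)·0.0000) / (-10) = 1.7000
  x_2 = (-2 - (3)·1.0000 - (3)·0.0000) / (9) = -0.5556
  x_3 = (5 - (3)·1.0000 - (-1)·-3.0000) / (-7) = 0.1429
Iteration 2:
  x_1 = (-8 - (-3)·-0.5556 - (-3)·0.1429) / (-10) = 0.9238
  x_2 = (-2 - (3)·1.7000 - (3)·0.1429) / (9) = -0.8365
  x_3 = (5 - (3)·1.7000 - (-1)·-0.5556) / (-7) = 0.0937
Iteration 3:
  x_1 = (-8 - (-3)·-0.8365 - (-3)·0.0937) / (-10) = 1.0228
  x_2 = (-2 - (3)·0.9238 - (3)·0.0937) / (9) = -0.5614
  x_3 = (5 - (3)·0.9238 - (-1)·-0.8365) / (-7) = -0.1989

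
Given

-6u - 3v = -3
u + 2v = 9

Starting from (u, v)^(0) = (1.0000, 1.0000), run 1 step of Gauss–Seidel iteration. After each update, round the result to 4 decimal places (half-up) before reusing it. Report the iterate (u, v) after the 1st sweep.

(0.0000, 4.5000)

Iteration 1:
  u = (-3 - (-3)·1.0000) / (-6) = 0.0000
  v = (9 - (1)·0.0000) / (2) = 4.5000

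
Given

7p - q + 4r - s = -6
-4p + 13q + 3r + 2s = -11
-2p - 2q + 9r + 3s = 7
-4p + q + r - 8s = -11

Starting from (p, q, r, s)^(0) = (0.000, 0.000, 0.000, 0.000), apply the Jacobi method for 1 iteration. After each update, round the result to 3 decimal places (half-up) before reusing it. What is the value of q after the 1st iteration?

-0.846

Iteration 1:
  p = (-6 - (-1)·0.000 - (4)·0.000 - (-1)·0.000) / (7) = -0.857
  q = (-11 - (-4)·0.000 - (3)·0.000 - (2)·0.000) / (13) = -0.846
  r = (7 - (-2)·0.000 - (-2)·0.000 - (3)·0.000) / (9) = 0.778
  s = (-11 - (-4)·0.000 - (1)·0.000 - (1)·0.000) / (-8) = 1.375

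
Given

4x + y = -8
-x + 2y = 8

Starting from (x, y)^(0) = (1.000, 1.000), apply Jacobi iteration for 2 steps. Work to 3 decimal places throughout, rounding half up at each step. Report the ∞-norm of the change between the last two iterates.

Iteration 1:
  x = (-8 - (1)·1.000) / (4) = -2.250
  y = (8 - (-1)·1.000) / (2) = 4.500
Iteration 2:
  x = (-8 - (1)·4.500) / (4) = -3.125
  y = (8 - (-1)·-2.250) / (2) = 2.875
Change: (-0.875, -1.625) → max |·| = 1.625

1.625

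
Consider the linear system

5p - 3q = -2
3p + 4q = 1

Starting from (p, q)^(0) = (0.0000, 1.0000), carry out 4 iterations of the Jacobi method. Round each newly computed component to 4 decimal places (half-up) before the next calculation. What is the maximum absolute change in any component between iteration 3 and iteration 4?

Iteration 1:
  p = (-2 - (-3)·1.0000) / (5) = 0.2000
  q = (1 - (3)·0.0000) / (4) = 0.2500
Iteration 2:
  p = (-2 - (-3)·0.2500) / (5) = -0.2500
  q = (1 - (3)·0.2000) / (4) = 0.1000
Iteration 3:
  p = (-2 - (-3)·0.1000) / (5) = -0.3400
  q = (1 - (3)·-0.2500) / (4) = 0.4375
Iteration 4:
  p = (-2 - (-3)·0.4375) / (5) = -0.1375
  q = (1 - (3)·-0.3400) / (4) = 0.5050
Change: (0.2025, 0.0675) → max |·| = 0.2025

0.2025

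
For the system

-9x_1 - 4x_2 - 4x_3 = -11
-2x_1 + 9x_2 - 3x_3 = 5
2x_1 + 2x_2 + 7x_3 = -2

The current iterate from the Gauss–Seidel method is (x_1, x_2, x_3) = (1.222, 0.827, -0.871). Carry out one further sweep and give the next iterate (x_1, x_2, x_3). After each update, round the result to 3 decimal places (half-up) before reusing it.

(1.242, 0.541, -0.795)

One sweep:
  x_1 = (-11 - (-4)·0.827 - (-4)·-0.871) / (-9) = 1.242
  x_2 = (5 - (-2)·1.242 - (-3)·-0.871) / (9) = 0.541
  x_3 = (-2 - (2)·1.242 - (2)·0.541) / (7) = -0.795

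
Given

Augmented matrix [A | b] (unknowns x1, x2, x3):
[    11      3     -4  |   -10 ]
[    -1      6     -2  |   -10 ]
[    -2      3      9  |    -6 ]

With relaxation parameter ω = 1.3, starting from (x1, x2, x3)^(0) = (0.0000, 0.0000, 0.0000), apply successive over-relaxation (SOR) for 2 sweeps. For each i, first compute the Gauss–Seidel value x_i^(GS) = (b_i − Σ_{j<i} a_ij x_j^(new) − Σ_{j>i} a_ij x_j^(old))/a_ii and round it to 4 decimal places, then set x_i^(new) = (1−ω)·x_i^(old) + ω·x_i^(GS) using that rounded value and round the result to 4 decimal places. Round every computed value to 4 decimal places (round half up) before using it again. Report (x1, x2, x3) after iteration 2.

Iteration 1:
  x1: GS value = (-10 - (3)·0.0000 - (-4)·0.0000) / (11) = -0.9091;  x1 ← (1−ω)·0.0000 + ω·-0.9091 = -1.1818
  x2: GS value = (-10 - (-1)·-1.1818 - (-2)·0.0000) / (6) = -1.8636;  x2 ← (1−ω)·0.0000 + ω·-1.8636 = -2.4227
  x3: GS value = (-6 - (-2)·-1.1818 - (3)·-2.4227) / (9) = -0.1217;  x3 ← (1−ω)·0.0000 + ω·-0.1217 = -0.1582
Iteration 2:
  x1: GS value = (-10 - (3)·-2.4227 - (-4)·-0.1582) / (11) = -0.3059;  x1 ← (1−ω)·-1.1818 + ω·-0.3059 = -0.0431
  x2: GS value = (-10 - (-1)·-0.0431 - (-2)·-0.1582) / (6) = -1.7266;  x2 ← (1−ω)·-2.4227 + ω·-1.7266 = -1.5178
  x3: GS value = (-6 - (-2)·-0.0431 - (3)·-1.5178) / (9) = -0.1703;  x3 ← (1−ω)·-0.1582 + ω·-0.1703 = -0.1739

(-0.0431, -1.5178, -0.1739)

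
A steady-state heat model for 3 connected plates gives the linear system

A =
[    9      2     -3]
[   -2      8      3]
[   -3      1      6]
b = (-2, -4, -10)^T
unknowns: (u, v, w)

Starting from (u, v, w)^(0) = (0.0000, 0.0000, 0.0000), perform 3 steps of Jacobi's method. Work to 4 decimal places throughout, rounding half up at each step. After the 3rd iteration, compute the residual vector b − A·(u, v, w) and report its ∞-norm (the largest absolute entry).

0.7497

Iteration 1:
  u = (-2 - (2)·0.0000 - (-3)·0.0000) / (9) = -0.2222
  v = (-4 - (-2)·0.0000 - (3)·0.0000) / (8) = -0.5000
  w = (-10 - (-3)·0.0000 - (1)·0.0000) / (6) = -1.6667
Iteration 2:
  u = (-2 - (2)·-0.5000 - (-3)·-1.6667) / (9) = -0.6667
  v = (-4 - (-2)·-0.2222 - (3)·-1.6667) / (8) = 0.0695
  w = (-10 - (-3)·-0.2222 - (1)·-0.5000) / (6) = -1.6944
Iteration 3:
  u = (-2 - (2)·0.0695 - (-3)·-1.6944) / (9) = -0.8025
  v = (-4 - (-2)·-0.6667 - (3)·-1.6944) / (8) = -0.0313
  w = (-10 - (-3)·-0.6667 - (1)·0.0695) / (6) = -2.0116
Residual b − A·x = (-0.7497, 0.6802, -0.3066); ∞-norm = 0.7497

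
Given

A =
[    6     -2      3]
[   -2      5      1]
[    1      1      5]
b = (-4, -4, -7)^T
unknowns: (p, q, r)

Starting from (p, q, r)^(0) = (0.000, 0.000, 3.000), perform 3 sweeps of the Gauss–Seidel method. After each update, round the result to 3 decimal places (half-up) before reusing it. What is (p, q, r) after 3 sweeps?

(-0.588, -0.848, -1.113)

Iteration 1:
  p = (-4 - (-2)·0.000 - (3)·3.000) / (6) = -2.167
  q = (-4 - (-2)·-2.167 - (1)·3.000) / (5) = -2.267
  r = (-7 - (1)·-2.167 - (1)·-2.267) / (5) = -0.513
Iteration 2:
  p = (-4 - (-2)·-2.267 - (3)·-0.513) / (6) = -1.166
  q = (-4 - (-2)·-1.166 - (1)·-0.513) / (5) = -1.164
  r = (-7 - (1)·-1.166 - (1)·-1.164) / (5) = -0.934
Iteration 3:
  p = (-4 - (-2)·-1.164 - (3)·-0.934) / (6) = -0.588
  q = (-4 - (-2)·-0.588 - (1)·-0.934) / (5) = -0.848
  r = (-7 - (1)·-0.588 - (1)·-0.848) / (5) = -1.113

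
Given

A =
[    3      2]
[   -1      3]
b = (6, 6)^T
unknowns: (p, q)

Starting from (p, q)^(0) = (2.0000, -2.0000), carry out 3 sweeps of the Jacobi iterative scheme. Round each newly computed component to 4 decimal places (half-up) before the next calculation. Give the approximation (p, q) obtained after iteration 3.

(-0.0741, 2.0741)

Iteration 1:
  p = (6 - (2)·-2.0000) / (3) = 3.3333
  q = (6 - (-1)·2.0000) / (3) = 2.6667
Iteration 2:
  p = (6 - (2)·2.6667) / (3) = 0.2222
  q = (6 - (-1)·3.3333) / (3) = 3.1111
Iteration 3:
  p = (6 - (2)·3.1111) / (3) = -0.0741
  q = (6 - (-1)·0.2222) / (3) = 2.0741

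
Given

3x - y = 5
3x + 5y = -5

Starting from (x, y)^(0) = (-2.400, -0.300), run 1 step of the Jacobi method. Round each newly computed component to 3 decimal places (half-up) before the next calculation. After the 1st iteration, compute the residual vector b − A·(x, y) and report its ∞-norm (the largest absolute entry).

Iteration 1:
  x = (5 - (-1)·-0.300) / (3) = 1.567
  y = (-5 - (3)·-2.400) / (5) = 0.440
Residual b − A·x = (0.739, -11.901); ∞-norm = 11.901

11.901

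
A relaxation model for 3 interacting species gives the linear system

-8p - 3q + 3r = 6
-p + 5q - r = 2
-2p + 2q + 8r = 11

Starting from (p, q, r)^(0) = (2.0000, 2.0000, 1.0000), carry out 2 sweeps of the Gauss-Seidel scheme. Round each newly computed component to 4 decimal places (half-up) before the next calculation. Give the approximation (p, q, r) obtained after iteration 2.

Iteration 1:
  p = (6 - (-3)·2.0000 - (3)·1.0000) / (-8) = -1.1250
  q = (2 - (-1)·-1.1250 - (-1)·1.0000) / (5) = 0.3750
  r = (11 - (-2)·-1.1250 - (2)·0.3750) / (8) = 1.0000
Iteration 2:
  p = (6 - (-3)·0.3750 - (3)·1.0000) / (-8) = -0.5156
  q = (2 - (-1)·-0.5156 - (-1)·1.0000) / (5) = 0.4969
  r = (11 - (-2)·-0.5156 - (2)·0.4969) / (8) = 1.1219

(-0.5156, 0.4969, 1.1219)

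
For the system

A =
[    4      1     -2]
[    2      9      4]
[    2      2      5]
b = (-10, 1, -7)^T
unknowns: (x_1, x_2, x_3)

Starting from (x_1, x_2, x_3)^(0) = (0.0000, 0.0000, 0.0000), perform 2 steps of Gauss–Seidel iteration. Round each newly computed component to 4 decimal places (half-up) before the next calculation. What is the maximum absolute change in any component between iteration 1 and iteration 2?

0.5000

Iteration 1:
  x_1 = (-10 - (1)·0.0000 - (-2)·0.0000) / (4) = -2.5000
  x_2 = (1 - (2)·-2.5000 - (4)·0.0000) / (9) = 0.6667
  x_3 = (-7 - (2)·-2.5000 - (2)·0.6667) / (5) = -0.6667
Iteration 2:
  x_1 = (-10 - (1)·0.6667 - (-2)·-0.6667) / (4) = -3.0000
  x_2 = (1 - (2)·-3.0000 - (4)·-0.6667) / (9) = 1.0741
  x_3 = (-7 - (2)·-3.0000 - (2)·1.0741) / (5) = -0.6296
Change: (-0.5000, 0.4074, 0.0371) → max |·| = 0.5000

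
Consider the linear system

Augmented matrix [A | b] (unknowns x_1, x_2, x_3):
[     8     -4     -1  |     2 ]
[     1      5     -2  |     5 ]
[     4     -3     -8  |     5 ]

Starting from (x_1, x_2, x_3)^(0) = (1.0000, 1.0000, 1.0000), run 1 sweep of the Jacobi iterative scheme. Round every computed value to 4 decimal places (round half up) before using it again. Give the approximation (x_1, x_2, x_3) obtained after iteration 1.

(0.8750, 1.2000, -0.5000)

Iteration 1:
  x_1 = (2 - (-4)·1.0000 - (-1)·1.0000) / (8) = 0.8750
  x_2 = (5 - (1)·1.0000 - (-2)·1.0000) / (5) = 1.2000
  x_3 = (5 - (4)·1.0000 - (-3)·1.0000) / (-8) = -0.5000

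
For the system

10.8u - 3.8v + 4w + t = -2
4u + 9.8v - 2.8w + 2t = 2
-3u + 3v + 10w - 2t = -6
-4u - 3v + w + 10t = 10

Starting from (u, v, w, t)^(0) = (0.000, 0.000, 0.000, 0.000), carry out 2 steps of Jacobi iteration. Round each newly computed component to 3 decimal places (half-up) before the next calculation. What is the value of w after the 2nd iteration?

-0.517

Iteration 1:
  u = (-2 - (-3.8)·0.000 - (4)·0.000 - (1)·0.000) / (10.8) = -0.185
  v = (2 - (4)·0.000 - (-2.8)·0.000 - (2)·0.000) / (9.8) = 0.204
  w = (-6 - (-3)·0.000 - (3)·0.000 - (-2)·0.000) / (10) = -0.600
  t = (10 - (-4)·0.000 - (-3)·0.000 - (1)·0.000) / (10) = 1.000
Iteration 2:
  u = (-2 - (-3.8)·0.204 - (4)·-0.600 - (1)·1.000) / (10.8) = 0.016
  v = (2 - (4)·-0.185 - (-2.8)·-0.600 - (2)·1.000) / (9.8) = -0.096
  w = (-6 - (-3)·-0.185 - (3)·0.204 - (-2)·1.000) / (10) = -0.517
  t = (10 - (-4)·-0.185 - (-3)·0.204 - (1)·-0.600) / (10) = 1.047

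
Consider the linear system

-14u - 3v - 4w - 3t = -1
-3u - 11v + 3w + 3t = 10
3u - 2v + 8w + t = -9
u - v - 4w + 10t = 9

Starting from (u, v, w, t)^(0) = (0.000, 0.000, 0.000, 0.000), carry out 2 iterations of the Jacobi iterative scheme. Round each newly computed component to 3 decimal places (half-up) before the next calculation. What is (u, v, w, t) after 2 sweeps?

(0.395, -0.990, -1.491, 0.352)

Iteration 1:
  u = (-1 - (-3)·0.000 - (-4)·0.000 - (-3)·0.000) / (-14) = 0.071
  v = (10 - (-3)·0.000 - (3)·0.000 - (3)·0.000) / (-11) = -0.909
  w = (-9 - (3)·0.000 - (-2)·0.000 - (1)·0.000) / (8) = -1.125
  t = (9 - (1)·0.000 - (-1)·0.000 - (-4)·0.000) / (10) = 0.900
Iteration 2:
  u = (-1 - (-3)·-0.909 - (-4)·-1.125 - (-3)·0.900) / (-14) = 0.395
  v = (10 - (-3)·0.071 - (3)·-1.125 - (3)·0.900) / (-11) = -0.990
  w = (-9 - (3)·0.071 - (-2)·-0.909 - (1)·0.900) / (8) = -1.491
  t = (9 - (1)·0.071 - (-1)·-0.909 - (-4)·-1.125) / (10) = 0.352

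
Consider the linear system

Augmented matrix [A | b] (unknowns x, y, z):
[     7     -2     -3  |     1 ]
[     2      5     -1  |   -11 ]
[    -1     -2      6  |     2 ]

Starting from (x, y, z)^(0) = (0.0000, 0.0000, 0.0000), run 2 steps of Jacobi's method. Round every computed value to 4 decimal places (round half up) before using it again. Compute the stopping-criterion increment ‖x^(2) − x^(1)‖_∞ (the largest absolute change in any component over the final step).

Iteration 1:
  x = (1 - (-2)·0.0000 - (-3)·0.0000) / (7) = 0.1429
  y = (-11 - (2)·0.0000 - (-1)·0.0000) / (5) = -2.2000
  z = (2 - (-1)·0.0000 - (-2)·0.0000) / (6) = 0.3333
Iteration 2:
  x = (1 - (-2)·-2.2000 - (-3)·0.3333) / (7) = -0.3429
  y = (-11 - (2)·0.1429 - (-1)·0.3333) / (5) = -2.1905
  z = (2 - (-1)·0.1429 - (-2)·-2.2000) / (6) = -0.3762
Change: (-0.4858, 0.0095, -0.7095) → max |·| = 0.7095

0.7095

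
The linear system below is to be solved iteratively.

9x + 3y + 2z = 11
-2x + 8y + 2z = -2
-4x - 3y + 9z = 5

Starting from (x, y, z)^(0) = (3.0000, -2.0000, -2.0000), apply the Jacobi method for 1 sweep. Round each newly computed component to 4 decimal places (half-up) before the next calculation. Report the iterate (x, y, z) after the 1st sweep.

(2.3333, 1.0000, 1.2222)

Iteration 1:
  x = (11 - (3)·-2.0000 - (2)·-2.0000) / (9) = 2.3333
  y = (-2 - (-2)·3.0000 - (2)·-2.0000) / (8) = 1.0000
  z = (5 - (-4)·3.0000 - (-3)·-2.0000) / (9) = 1.2222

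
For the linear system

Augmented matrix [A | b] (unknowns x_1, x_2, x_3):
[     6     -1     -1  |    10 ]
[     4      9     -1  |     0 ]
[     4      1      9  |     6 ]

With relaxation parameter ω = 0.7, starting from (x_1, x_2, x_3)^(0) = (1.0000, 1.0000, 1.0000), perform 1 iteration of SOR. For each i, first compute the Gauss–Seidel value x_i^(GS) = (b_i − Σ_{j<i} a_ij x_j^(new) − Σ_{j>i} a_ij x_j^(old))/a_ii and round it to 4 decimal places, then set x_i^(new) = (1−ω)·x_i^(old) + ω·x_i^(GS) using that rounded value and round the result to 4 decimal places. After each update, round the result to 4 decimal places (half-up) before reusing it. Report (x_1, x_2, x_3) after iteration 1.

Iteration 1:
  x_1: GS value = (10 - (-1)·1.0000 - (-1)·1.0000) / (6) = 2.0000;  x_1 ← (1−ω)·1.0000 + ω·2.0000 = 1.7000
  x_2: GS value = (0 - (4)·1.7000 - (-1)·1.0000) / (9) = -0.6444;  x_2 ← (1−ω)·1.0000 + ω·-0.6444 = -0.1511
  x_3: GS value = (6 - (4)·1.7000 - (1)·-0.1511) / (9) = -0.0721;  x_3 ← (1−ω)·1.0000 + ω·-0.0721 = 0.2495

(1.7000, -0.1511, 0.2495)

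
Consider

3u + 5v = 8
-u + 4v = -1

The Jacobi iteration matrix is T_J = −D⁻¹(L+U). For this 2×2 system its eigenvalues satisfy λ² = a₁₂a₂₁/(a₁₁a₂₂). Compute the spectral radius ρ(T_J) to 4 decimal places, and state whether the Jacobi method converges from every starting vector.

0.6455

a₁₂a₂₁/(a₁₁a₂₂) = (5)·(-1) / ((3)·(4)) = -0.416667
ρ = √|-0.416667| = √0.416667 = 0.6455
ρ < 1, so Jacobi converges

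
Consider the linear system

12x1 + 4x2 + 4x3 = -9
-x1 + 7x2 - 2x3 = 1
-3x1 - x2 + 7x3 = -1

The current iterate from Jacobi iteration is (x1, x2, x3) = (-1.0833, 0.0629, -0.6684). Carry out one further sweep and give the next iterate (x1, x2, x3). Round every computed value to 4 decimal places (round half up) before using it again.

(-0.5482, -0.2029, -0.5981)

One sweep:
  x1 = (-9 - (4)·0.0629 - (4)·-0.6684) / (12) = -0.5482
  x2 = (1 - (-1)·-1.0833 - (-2)·-0.6684) / (7) = -0.2029
  x3 = (-1 - (-3)·-1.0833 - (-1)·0.0629) / (7) = -0.5981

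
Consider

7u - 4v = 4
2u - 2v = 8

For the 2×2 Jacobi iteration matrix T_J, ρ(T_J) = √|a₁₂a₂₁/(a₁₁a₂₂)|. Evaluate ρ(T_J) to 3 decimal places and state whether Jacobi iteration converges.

0.756

a₁₂a₂₁/(a₁₁a₂₂) = (-4)·(2) / ((7)·(-2)) = 0.571429
ρ = √|0.571429| = √0.571429 = 0.756
ρ < 1, so Jacobi converges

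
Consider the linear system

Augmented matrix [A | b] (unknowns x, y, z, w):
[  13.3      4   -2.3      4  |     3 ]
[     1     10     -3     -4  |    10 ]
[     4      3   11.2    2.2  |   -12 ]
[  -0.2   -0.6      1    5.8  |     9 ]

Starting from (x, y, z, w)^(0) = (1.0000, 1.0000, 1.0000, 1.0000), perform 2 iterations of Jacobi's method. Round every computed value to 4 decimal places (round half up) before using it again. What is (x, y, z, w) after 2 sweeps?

(-1.0393, 1.0593, -1.7255, 2.0366)

Iteration 1:
  x = (3 - (4)·1.0000 - (-2.3)·1.0000 - (4)·1.0000) / (13.3) = -0.2030
  y = (10 - (1)·1.0000 - (-3)·1.0000 - (-4)·1.0000) / (10) = 1.6000
  z = (-12 - (4)·1.0000 - (3)·1.0000 - (2.2)·1.0000) / (11.2) = -1.8929
  w = (9 - (-0.2)·1.0000 - (-0.6)·1.0000 - (1)·1.0000) / (5.8) = 1.5172
Iteration 2:
  x = (3 - (4)·1.6000 - (-2.3)·-1.8929 - (4)·1.5172) / (13.3) = -1.0393
  y = (10 - (1)·-0.2030 - (-3)·-1.8929 - (-4)·1.5172) / (10) = 1.0593
  z = (-12 - (4)·-0.2030 - (3)·1.6000 - (2.2)·1.5172) / (11.2) = -1.7255
  w = (9 - (-0.2)·-0.2030 - (-0.6)·1.6000 - (1)·-1.8929) / (5.8) = 2.0366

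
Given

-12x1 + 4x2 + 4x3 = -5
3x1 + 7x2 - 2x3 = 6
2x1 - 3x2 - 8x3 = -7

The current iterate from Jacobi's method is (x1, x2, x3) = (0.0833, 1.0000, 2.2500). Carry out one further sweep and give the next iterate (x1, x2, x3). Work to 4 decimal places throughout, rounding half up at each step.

One sweep:
  x1 = (-5 - (4)·1.0000 - (4)·2.2500) / (-12) = 1.5000
  x2 = (6 - (3)·0.0833 - (-2)·2.2500) / (7) = 1.4643
  x3 = (-7 - (2)·0.0833 - (-3)·1.0000) / (-8) = 0.5208

(1.5000, 1.4643, 0.5208)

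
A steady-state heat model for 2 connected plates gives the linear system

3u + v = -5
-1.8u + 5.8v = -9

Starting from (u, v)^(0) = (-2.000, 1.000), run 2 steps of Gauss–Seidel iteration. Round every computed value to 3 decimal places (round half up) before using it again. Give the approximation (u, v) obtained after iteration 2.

(-0.943, -1.844)

Iteration 1:
  u = (-5 - (1)·1.000) / (3) = -2.000
  v = (-9 - (-1.8)·-2.000) / (5.8) = -2.172
Iteration 2:
  u = (-5 - (1)·-2.172) / (3) = -0.943
  v = (-9 - (-1.8)·-0.943) / (5.8) = -1.844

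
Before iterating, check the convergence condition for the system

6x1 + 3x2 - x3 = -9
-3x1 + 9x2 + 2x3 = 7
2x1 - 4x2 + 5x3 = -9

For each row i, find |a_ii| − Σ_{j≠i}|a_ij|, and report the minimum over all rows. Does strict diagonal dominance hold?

row 1: |6| − (3+1) = 2
row 2: |9| − (3+2) = 4
row 3: |5| − (2+4) = -1
minimum over rows = -1 → not strictly diagonally dominant

-1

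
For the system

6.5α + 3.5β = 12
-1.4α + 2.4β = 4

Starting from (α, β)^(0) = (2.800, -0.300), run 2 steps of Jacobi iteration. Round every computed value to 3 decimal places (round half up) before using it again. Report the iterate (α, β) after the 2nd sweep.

(0.069, 2.838)

Iteration 1:
  α = (12 - (3.5)·-0.300) / (6.5) = 2.008
  β = (4 - (-1.4)·2.800) / (2.4) = 3.300
Iteration 2:
  α = (12 - (3.5)·3.300) / (6.5) = 0.069
  β = (4 - (-1.4)·2.008) / (2.4) = 2.838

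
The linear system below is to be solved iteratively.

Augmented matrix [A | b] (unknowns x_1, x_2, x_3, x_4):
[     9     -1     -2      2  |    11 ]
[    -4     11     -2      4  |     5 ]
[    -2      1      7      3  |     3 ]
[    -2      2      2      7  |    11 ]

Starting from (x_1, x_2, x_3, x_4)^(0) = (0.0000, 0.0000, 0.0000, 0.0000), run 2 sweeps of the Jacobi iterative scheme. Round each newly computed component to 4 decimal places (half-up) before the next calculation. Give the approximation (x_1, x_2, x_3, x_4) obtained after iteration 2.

Iteration 1:
  x_1 = (11 - (-1)·0.0000 - (-2)·0.0000 - (2)·0.0000) / (9) = 1.2222
  x_2 = (5 - (-4)·0.0000 - (-2)·0.0000 - (4)·0.0000) / (11) = 0.4545
  x_3 = (3 - (-2)·0.0000 - (1)·0.0000 - (3)·0.0000) / (7) = 0.4286
  x_4 = (11 - (-2)·0.0000 - (2)·0.0000 - (2)·0.0000) / (7) = 1.5714
Iteration 2:
  x_1 = (11 - (-1)·0.4545 - (-2)·0.4286 - (2)·1.5714) / (9) = 1.0188
  x_2 = (5 - (-4)·1.2222 - (-2)·0.4286 - (4)·1.5714) / (11) = 0.4055
  x_3 = (3 - (-2)·1.2222 - (1)·0.4545 - (3)·1.5714) / (7) = 0.0394
  x_4 = (11 - (-2)·1.2222 - (2)·0.4545 - (2)·0.4286) / (7) = 1.6683

(1.0188, 0.4055, 0.0394, 1.6683)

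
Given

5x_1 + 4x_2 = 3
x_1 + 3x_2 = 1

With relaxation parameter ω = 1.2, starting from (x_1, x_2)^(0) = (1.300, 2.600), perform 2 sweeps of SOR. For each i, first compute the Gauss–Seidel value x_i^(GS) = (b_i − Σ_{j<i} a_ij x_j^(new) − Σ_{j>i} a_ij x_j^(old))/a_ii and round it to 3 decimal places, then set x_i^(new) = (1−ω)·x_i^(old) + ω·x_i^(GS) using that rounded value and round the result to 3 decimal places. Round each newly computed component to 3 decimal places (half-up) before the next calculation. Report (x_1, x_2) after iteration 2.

(0.461, 0.077)

Iteration 1:
  x_1: GS value = (3 - (4)·2.600) / (5) = -1.480;  x_1 ← (1−ω)·1.300 + ω·-1.480 = -2.036
  x_2: GS value = (1 - (1)·-2.036) / (3) = 1.012;  x_2 ← (1−ω)·2.600 + ω·1.012 = 0.694
Iteration 2:
  x_1: GS value = (3 - (4)·0.694) / (5) = 0.045;  x_1 ← (1−ω)·-2.036 + ω·0.045 = 0.461
  x_2: GS value = (1 - (1)·0.461) / (3) = 0.180;  x_2 ← (1−ω)·0.694 + ω·0.180 = 0.077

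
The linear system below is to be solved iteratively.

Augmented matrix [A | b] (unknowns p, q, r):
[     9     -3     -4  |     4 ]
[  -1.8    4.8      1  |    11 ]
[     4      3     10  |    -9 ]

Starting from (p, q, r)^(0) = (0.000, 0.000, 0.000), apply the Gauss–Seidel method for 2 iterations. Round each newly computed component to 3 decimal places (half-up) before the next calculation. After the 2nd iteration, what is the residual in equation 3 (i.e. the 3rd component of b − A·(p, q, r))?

-0.001

Iteration 1:
  p = (4 - (-3)·0.000 - (-4)·0.000) / (9) = 0.444
  q = (11 - (-1.8)·0.444 - (1)·0.000) / (4.8) = 2.458
  r = (-9 - (4)·0.444 - (3)·2.458) / (10) = -1.815
Iteration 2:
  p = (4 - (-3)·2.458 - (-4)·-1.815) / (9) = 0.457
  q = (11 - (-1.8)·0.457 - (1)·-1.815) / (4.8) = 2.841
  r = (-9 - (4)·0.457 - (3)·2.841) / (10) = -1.935
Residual b − A·x = (0.670, 0.121, -0.001)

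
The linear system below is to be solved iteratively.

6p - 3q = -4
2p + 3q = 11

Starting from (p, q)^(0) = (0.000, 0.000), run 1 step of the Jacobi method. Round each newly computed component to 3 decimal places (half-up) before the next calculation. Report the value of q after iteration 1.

3.667

Iteration 1:
  p = (-4 - (-3)·0.000) / (6) = -0.667
  q = (11 - (2)·0.000) / (3) = 3.667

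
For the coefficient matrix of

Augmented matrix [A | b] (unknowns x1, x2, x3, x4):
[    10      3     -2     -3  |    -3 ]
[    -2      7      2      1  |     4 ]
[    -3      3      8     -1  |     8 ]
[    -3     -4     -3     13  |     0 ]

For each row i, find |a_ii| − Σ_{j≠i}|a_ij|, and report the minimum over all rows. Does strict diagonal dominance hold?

row 1: |10| − (3+2+3) = 2
row 2: |7| − (2+2+1) = 2
row 3: |8| − (3+3+1) = 1
row 4: |13| − (3+4+3) = 3
minimum over rows = 1 → strictly diagonally dominant (convergence guaranteed)

1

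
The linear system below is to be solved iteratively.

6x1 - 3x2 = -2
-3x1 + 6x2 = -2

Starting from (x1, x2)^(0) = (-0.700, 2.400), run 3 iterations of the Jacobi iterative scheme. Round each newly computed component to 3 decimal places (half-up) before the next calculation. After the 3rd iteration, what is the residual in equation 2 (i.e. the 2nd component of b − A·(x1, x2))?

1.177

Iteration 1:
  x1 = (-2 - (-3)·2.400) / (6) = 0.867
  x2 = (-2 - (-3)·-0.700) / (6) = -0.683
Iteration 2:
  x1 = (-2 - (-3)·-0.683) / (6) = -0.675
  x2 = (-2 - (-3)·0.867) / (6) = 0.100
Iteration 3:
  x1 = (-2 - (-3)·0.100) / (6) = -0.283
  x2 = (-2 - (-3)·-0.675) / (6) = -0.671
Residual b − A·x = (-2.315, 1.177)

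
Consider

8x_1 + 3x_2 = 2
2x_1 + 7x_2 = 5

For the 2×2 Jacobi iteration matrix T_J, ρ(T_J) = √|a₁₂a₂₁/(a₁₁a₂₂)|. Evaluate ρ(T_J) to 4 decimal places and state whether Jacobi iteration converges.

a₁₂a₂₁/(a₁₁a₂₂) = (3)·(2) / ((8)·(7)) = 0.107143
ρ = √|0.107143| = √0.107143 = 0.3273
ρ < 1, so Jacobi converges

0.3273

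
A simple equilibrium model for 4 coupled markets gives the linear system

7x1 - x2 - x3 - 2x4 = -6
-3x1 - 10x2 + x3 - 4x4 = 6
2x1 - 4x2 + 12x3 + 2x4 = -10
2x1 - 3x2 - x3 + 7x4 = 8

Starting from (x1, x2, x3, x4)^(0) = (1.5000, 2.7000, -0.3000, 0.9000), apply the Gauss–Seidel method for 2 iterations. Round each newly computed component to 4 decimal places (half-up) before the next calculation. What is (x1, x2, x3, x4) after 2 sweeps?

(-0.9805, -0.6892, -1.0075, 0.9837)

Iteration 1:
  x1 = (-6 - (-1)·2.7000 - (-1)·-0.3000 - (-2)·0.9000) / (7) = -0.2571
  x2 = (6 - (-3)·-0.2571 - (1)·-0.3000 - (-4)·0.9000) / (-10) = -0.9129
  x3 = (-10 - (2)·-0.2571 - (-4)·-0.9129 - (2)·0.9000) / (12) = -1.2448
  x4 = (8 - (2)·-0.2571 - (-3)·-0.9129 - (-1)·-1.2448) / (7) = 0.6472
Iteration 2:
  x1 = (-6 - (-1)·-0.9129 - (-1)·-1.2448 - (-2)·0.6472) / (7) = -0.9805
  x2 = (6 - (-3)·-0.9805 - (1)·-1.2448 - (-4)·0.6472) / (-10) = -0.6892
  x3 = (-10 - (2)·-0.9805 - (-4)·-0.6892 - (2)·0.6472) / (12) = -1.0075
  x4 = (8 - (2)·-0.9805 - (-3)·-0.6892 - (-1)·-1.0075) / (7) = 0.9837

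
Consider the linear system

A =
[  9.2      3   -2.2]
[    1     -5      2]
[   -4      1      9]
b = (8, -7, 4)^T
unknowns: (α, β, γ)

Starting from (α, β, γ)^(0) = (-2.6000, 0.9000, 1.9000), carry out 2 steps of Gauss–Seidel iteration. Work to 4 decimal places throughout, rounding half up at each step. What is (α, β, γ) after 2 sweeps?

Iteration 1:
  α = (8 - (3)·0.9000 - (-2.2)·1.9000) / (9.2) = 1.0304
  β = (-7 - (1)·1.0304 - (2)·1.9000) / (-5) = 2.3661
  γ = (4 - (-4)·1.0304 - (1)·2.3661) / (9) = 0.6395
Iteration 2:
  α = (8 - (3)·2.3661 - (-2.2)·0.6395) / (9.2) = 0.2509
  β = (-7 - (1)·0.2509 - (2)·0.6395) / (-5) = 1.7060
  γ = (4 - (-4)·0.2509 - (1)·1.7060) / (9) = 0.3664

(0.2509, 1.7060, 0.3664)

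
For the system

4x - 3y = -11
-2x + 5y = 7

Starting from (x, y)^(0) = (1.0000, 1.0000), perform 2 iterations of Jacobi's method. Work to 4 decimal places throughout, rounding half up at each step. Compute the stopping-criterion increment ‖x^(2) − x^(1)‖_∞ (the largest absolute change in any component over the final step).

1.2000

Iteration 1:
  x = (-11 - (-3)·1.0000) / (4) = -2.0000
  y = (7 - (-2)·1.0000) / (5) = 1.8000
Iteration 2:
  x = (-11 - (-3)·1.8000) / (4) = -1.4000
  y = (7 - (-2)·-2.0000) / (5) = 0.6000
Change: (0.6000, -1.2000) → max |·| = 1.2000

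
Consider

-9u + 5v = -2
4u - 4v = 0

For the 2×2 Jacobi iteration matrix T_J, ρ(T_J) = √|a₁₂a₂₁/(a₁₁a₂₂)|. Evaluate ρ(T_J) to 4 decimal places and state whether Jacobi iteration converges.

a₁₂a₂₁/(a₁₁a₂₂) = (5)·(4) / ((-9)·(-4)) = 0.555556
ρ = √|0.555556| = √0.555556 = 0.7454
ρ < 1, so Jacobi converges

0.7454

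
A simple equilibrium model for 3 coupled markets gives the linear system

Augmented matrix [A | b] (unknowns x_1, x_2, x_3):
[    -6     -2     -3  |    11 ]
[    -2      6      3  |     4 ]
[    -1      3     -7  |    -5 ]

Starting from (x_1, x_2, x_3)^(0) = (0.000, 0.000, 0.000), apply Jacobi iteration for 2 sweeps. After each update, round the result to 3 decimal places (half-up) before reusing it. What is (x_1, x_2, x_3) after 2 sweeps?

Iteration 1:
  x_1 = (11 - (-2)·0.000 - (-3)·0.000) / (-6) = -1.833
  x_2 = (4 - (-2)·0.000 - (3)·0.000) / (6) = 0.667
  x_3 = (-5 - (-1)·0.000 - (3)·0.000) / (-7) = 0.714
Iteration 2:
  x_1 = (11 - (-2)·0.667 - (-3)·0.714) / (-6) = -2.413
  x_2 = (4 - (-2)·-1.833 - (3)·0.714) / (6) = -0.301
  x_3 = (-5 - (-1)·-1.833 - (3)·0.667) / (-7) = 1.262

(-2.413, -0.301, 1.262)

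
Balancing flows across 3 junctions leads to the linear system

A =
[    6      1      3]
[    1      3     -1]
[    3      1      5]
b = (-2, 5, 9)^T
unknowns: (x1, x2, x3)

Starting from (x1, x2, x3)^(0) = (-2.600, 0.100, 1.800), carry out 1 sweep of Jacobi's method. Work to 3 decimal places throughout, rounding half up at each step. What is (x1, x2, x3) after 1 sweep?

Iteration 1:
  x1 = (-2 - (1)·0.100 - (3)·1.800) / (6) = -1.250
  x2 = (5 - (1)·-2.600 - (-1)·1.800) / (3) = 3.133
  x3 = (9 - (3)·-2.600 - (1)·0.100) / (5) = 3.340

(-1.250, 3.133, 3.340)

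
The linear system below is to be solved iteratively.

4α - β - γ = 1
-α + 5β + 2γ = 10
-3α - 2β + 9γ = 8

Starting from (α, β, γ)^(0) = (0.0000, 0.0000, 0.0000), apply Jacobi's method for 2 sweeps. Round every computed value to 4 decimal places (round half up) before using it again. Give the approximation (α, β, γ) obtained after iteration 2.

Iteration 1:
  α = (1 - (-1)·0.0000 - (-1)·0.0000) / (4) = 0.2500
  β = (10 - (-1)·0.0000 - (2)·0.0000) / (5) = 2.0000
  γ = (8 - (-3)·0.0000 - (-2)·0.0000) / (9) = 0.8889
Iteration 2:
  α = (1 - (-1)·2.0000 - (-1)·0.8889) / (4) = 0.9722
  β = (10 - (-1)·0.2500 - (2)·0.8889) / (5) = 1.6944
  γ = (8 - (-3)·0.2500 - (-2)·2.0000) / (9) = 1.4167

(0.9722, 1.6944, 1.4167)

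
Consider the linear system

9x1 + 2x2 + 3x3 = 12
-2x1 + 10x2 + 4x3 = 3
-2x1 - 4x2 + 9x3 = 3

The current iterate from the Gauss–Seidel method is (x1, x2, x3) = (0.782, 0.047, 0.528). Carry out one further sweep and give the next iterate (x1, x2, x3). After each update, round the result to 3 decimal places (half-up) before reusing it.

One sweep:
  x1 = (12 - (2)·0.047 - (3)·0.528) / (9) = 1.147
  x2 = (3 - (-2)·1.147 - (4)·0.528) / (10) = 0.318
  x3 = (3 - (-2)·1.147 - (-4)·0.318) / (9) = 0.730

(1.147, 0.318, 0.730)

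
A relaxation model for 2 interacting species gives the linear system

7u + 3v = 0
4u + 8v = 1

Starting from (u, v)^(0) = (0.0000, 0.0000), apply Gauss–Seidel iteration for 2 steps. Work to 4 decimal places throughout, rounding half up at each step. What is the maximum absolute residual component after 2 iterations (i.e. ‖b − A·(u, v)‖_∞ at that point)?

0.0802

Iteration 1:
  u = (0 - (3)·0.0000) / (7) = 0.0000
  v = (1 - (4)·0.0000) / (8) = 0.1250
Iteration 2:
  u = (0 - (3)·0.1250) / (7) = -0.0536
  v = (1 - (4)·-0.0536) / (8) = 0.1518
Residual b − A·x = (-0.0802, 0.0000); ∞-norm = 0.0802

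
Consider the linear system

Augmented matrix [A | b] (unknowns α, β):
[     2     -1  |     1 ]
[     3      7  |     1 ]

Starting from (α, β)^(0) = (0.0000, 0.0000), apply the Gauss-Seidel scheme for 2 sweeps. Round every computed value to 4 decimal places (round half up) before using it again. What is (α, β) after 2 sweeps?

(0.4643, -0.0561)

Iteration 1:
  α = (1 - (-1)·0.0000) / (2) = 0.5000
  β = (1 - (3)·0.5000) / (7) = -0.0714
Iteration 2:
  α = (1 - (-1)·-0.0714) / (2) = 0.4643
  β = (1 - (3)·0.4643) / (7) = -0.0561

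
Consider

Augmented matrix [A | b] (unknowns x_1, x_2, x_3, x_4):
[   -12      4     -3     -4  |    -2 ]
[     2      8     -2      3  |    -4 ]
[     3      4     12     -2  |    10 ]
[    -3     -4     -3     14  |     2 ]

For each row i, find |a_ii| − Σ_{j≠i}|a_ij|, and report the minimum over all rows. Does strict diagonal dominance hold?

1

row 1: |-12| − (4+3+4) = 1
row 2: |8| − (2+2+3) = 1
row 3: |12| − (3+4+2) = 3
row 4: |14| − (3+4+3) = 4
minimum over rows = 1 → strictly diagonally dominant (convergence guaranteed)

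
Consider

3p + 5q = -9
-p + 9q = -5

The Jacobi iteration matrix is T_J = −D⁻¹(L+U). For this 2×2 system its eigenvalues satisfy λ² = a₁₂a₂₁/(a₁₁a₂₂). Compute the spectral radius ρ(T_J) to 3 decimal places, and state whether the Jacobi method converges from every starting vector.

0.430

a₁₂a₂₁/(a₁₁a₂₂) = (5)·(-1) / ((3)·(9)) = -0.185185
ρ = √|-0.185185| = √0.185185 = 0.430
ρ < 1, so Jacobi converges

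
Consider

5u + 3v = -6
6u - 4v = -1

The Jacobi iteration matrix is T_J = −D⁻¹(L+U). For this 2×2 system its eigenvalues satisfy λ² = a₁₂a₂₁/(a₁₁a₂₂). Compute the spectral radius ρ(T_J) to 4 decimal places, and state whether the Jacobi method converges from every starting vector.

0.9487

a₁₂a₂₁/(a₁₁a₂₂) = (3)·(6) / ((5)·(-4)) = -0.900000
ρ = √|-0.900000| = √0.900000 = 0.9487
ρ < 1, so Jacobi converges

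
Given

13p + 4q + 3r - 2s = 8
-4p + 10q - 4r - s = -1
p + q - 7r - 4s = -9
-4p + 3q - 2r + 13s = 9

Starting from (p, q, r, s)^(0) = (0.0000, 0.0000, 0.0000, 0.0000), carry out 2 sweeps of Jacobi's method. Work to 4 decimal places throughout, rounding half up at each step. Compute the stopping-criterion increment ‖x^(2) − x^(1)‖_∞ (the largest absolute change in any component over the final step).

0.8297

Iteration 1:
  p = (8 - (4)·0.0000 - (3)·0.0000 - (-2)·0.0000) / (13) = 0.6154
  q = (-1 - (-4)·0.0000 - (-4)·0.0000 - (-1)·0.0000) / (10) = -0.1000
  r = (-9 - (1)·0.0000 - (1)·0.0000 - (-4)·0.0000) / (-7) = 1.2857
  s = (9 - (-4)·0.0000 - (3)·0.0000 - (-2)·0.0000) / (13) = 0.6923
Iteration 2:
  p = (8 - (4)·-0.1000 - (3)·1.2857 - (-2)·0.6923) / (13) = 0.4560
  q = (-1 - (-4)·0.6154 - (-4)·1.2857 - (-1)·0.6923) / (10) = 0.7297
  r = (-9 - (1)·0.6154 - (1)·-0.1000 - (-4)·0.6923) / (-7) = 0.9637
  s = (9 - (-4)·0.6154 - (3)·-0.1000 - (-2)·1.2857) / (13) = 1.1025
Change: (-0.1594, 0.8297, -0.3220, 0.4102) → max |·| = 0.8297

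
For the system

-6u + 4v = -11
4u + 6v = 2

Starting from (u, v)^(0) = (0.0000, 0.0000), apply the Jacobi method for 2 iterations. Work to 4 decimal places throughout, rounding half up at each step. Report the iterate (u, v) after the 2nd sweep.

(2.0555, -0.8889)

Iteration 1:
  u = (-11 - (4)·0.0000) / (-6) = 1.8333
  v = (2 - (4)·0.0000) / (6) = 0.3333
Iteration 2:
  u = (-11 - (4)·0.3333) / (-6) = 2.0555
  v = (2 - (4)·1.8333) / (6) = -0.8889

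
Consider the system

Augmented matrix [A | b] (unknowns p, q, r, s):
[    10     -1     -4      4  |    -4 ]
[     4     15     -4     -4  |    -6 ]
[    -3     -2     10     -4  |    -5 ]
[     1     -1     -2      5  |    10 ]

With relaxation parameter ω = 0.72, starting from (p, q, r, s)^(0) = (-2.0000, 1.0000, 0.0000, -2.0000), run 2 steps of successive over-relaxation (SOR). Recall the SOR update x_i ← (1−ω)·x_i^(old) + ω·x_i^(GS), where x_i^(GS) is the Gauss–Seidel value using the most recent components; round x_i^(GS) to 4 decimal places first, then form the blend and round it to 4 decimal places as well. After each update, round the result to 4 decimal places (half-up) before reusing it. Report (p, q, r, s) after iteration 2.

(-0.8278, -0.3181, -0.7114, 1.4657)

Iteration 1:
  p: GS value = (-4 - (-1)·1.0000 - (-4)·0.0000 - (4)·-2.0000) / (10) = 0.5000;  p ← (1−ω)·-2.0000 + ω·0.5000 = -0.2000
  q: GS value = (-6 - (4)·-0.2000 - (-4)·0.0000 - (-4)·-2.0000) / (15) = -0.8800;  q ← (1−ω)·1.0000 + ω·-0.8800 = -0.3536
  r: GS value = (-5 - (-3)·-0.2000 - (-2)·-0.3536 - (-4)·-2.0000) / (10) = -1.4307;  r ← (1−ω)·0.0000 + ω·-1.4307 = -1.0301
  s: GS value = (10 - (1)·-0.2000 - (-1)·-0.3536 - (-2)·-1.0301) / (5) = 1.5572;  s ← (1−ω)·-2.0000 + ω·1.5572 = 0.5612
Iteration 2:
  p: GS value = (-4 - (-1)·-0.3536 - (-4)·-1.0301 - (4)·0.5612) / (10) = -1.0719;  p ← (1−ω)·-0.2000 + ω·-1.0719 = -0.8278
  q: GS value = (-6 - (4)·-0.8278 - (-4)·-1.0301 - (-4)·0.5612) / (15) = -0.3043;  q ← (1−ω)·-0.3536 + ω·-0.3043 = -0.3181
  r: GS value = (-5 - (-3)·-0.8278 - (-2)·-0.3181 - (-4)·0.5612) / (10) = -0.5875;  r ← (1−ω)·-1.0301 + ω·-0.5875 = -0.7114
  s: GS value = (10 - (1)·-0.8278 - (-1)·-0.3181 - (-2)·-0.7114) / (5) = 1.8174;  s ← (1−ω)·0.5612 + ω·1.8174 = 1.4657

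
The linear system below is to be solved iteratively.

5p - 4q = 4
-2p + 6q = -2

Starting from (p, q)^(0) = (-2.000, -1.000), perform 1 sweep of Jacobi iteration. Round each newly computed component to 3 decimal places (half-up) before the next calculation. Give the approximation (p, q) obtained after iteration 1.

Iteration 1:
  p = (4 - (-4)·-1.000) / (5) = 0.000
  q = (-2 - (-2)·-2.000) / (6) = -1.000

(0.000, -1.000)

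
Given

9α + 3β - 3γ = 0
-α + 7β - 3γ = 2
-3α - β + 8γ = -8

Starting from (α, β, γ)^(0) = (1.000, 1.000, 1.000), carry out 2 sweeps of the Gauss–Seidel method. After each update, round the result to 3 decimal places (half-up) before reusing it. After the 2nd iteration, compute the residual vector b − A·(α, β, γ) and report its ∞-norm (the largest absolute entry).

1.746

Iteration 1:
  α = (0 - (3)·1.000 - (-3)·1.000) / (9) = 0.000
  β = (2 - (-1)·0.000 - (-3)·1.000) / (7) = 0.714
  γ = (-8 - (-3)·0.000 - (-1)·0.714) / (8) = -0.911
Iteration 2:
  α = (0 - (3)·0.714 - (-3)·-0.911) / (9) = -0.542
  β = (2 - (-1)·-0.542 - (-3)·-0.911) / (7) = -0.182
  γ = (-8 - (-3)·-0.542 - (-1)·-0.182) / (8) = -1.226
Residual b − A·x = (1.746, -0.946, 0.000); ∞-norm = 1.746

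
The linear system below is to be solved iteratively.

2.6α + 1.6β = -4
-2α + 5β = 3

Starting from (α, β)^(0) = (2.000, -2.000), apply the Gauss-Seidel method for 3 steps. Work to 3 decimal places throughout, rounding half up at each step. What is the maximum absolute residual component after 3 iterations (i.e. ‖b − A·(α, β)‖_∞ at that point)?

0.239

Iteration 1:
  α = (-4 - (1.6)·-2.000) / (2.6) = -0.308
  β = (3 - (-2)·-0.308) / (5) = 0.477
Iteration 2:
  α = (-4 - (1.6)·0.477) / (2.6) = -1.832
  β = (3 - (-2)·-1.832) / (5) = -0.133
Iteration 3:
  α = (-4 - (1.6)·-0.133) / (2.6) = -1.457
  β = (3 - (-2)·-1.457) / (5) = 0.017
Residual b − A·x = (-0.239, 0.001); ∞-norm = 0.239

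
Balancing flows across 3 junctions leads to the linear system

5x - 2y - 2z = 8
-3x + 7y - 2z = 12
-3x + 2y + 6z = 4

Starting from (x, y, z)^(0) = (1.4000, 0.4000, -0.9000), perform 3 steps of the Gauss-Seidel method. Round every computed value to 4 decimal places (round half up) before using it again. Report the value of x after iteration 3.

3.2228

Iteration 1:
  x = (8 - (-2)·0.4000 - (-2)·-0.9000) / (5) = 1.4000
  y = (12 - (-3)·1.4000 - (-2)·-0.9000) / (7) = 2.0571
  z = (4 - (-3)·1.4000 - (2)·2.0571) / (6) = 0.6810
Iteration 2:
  x = (8 - (-2)·2.0571 - (-2)·0.6810) / (5) = 2.6952
  y = (12 - (-3)·2.6952 - (-2)·0.6810) / (7) = 3.0639
  z = (4 - (-3)·2.6952 - (2)·3.0639) / (6) = 0.9930
Iteration 3:
  x = (8 - (-2)·3.0639 - (-2)·0.9930) / (5) = 3.2228
  y = (12 - (-3)·3.2228 - (-2)·0.9930) / (7) = 3.3792
  z = (4 - (-3)·3.2228 - (2)·3.3792) / (6) = 1.1517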